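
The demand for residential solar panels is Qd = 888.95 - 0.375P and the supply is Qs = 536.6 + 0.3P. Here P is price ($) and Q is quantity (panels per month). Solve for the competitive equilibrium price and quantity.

Set Qd = Qs: 888.95 - 0.375P = 536.6 + 0.3P, so 352.35 = 0.675P and P* = 522.
Plugging P* into demand: Q* = 888.95 - 0.375(522) = 693.2.

P* = 522, Q* = 693.2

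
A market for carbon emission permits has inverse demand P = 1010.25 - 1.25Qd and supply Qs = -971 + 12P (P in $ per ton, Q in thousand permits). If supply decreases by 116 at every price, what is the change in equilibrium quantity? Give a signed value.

Inverting to quantity form: Qd = 808.2 - 0.8P.
The market clears where 808.2 - 0.8P = -971 + 12P. Rearranging, 12.8P = 1779.2, hence P* = 139.
Then Q* = 808.2 - 0.8(139) = 697.
After the shift, supply is Qs = -1087 + 12P.
Re-solving, 12.8P = 1895.2 gives P = 148.0625 and Q = 689.75.
ΔQ = 689.75 - 697 = -7.25.

ΔQ = -7.25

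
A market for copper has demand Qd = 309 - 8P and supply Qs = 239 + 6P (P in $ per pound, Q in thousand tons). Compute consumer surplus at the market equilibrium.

Consumer surplus = 4522.5625

At equilibrium Qd = Qs, so 309 - 8P = 239 + 6P; collecting terms, 70 = 14P and P* = 5.
Then Q* = 309 - 8(5) = 269.
Demand choke price (Qd = 0): P = 309/8 = 38.625. Consumer surplus = ½ × (38.625 - 5) × 269 = 4522.5625.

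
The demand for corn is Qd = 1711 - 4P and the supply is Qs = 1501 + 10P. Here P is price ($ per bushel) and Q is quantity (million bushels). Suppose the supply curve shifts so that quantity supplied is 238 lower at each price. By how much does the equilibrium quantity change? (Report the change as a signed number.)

ΔQ = -68

At equilibrium Qd = Qs, so 1711 - 4P = 1501 + 10P; collecting terms, 210 = 14P and P* = 15.
Substitute back: Q* = 1711 - 4(15) = 1651.
After the shift, supply is Qs = 1263 + 10P.
The new intersection has 448 = 14P, i.e. P = 32, Q = 1583.
ΔQ = 1583 - 1651 = -68.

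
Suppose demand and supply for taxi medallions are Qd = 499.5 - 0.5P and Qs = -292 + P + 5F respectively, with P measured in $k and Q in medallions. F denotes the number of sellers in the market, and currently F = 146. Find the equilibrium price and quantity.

P* = 41, Q* = 479

With F = 146, supply is Qs = 438 + P.
The market clears where 499.5 - 0.5P = 438 + P. Rearranging, 1.5P = 61.5, hence P* = 41.
Then Q* = 499.5 - 0.5(41) = 479.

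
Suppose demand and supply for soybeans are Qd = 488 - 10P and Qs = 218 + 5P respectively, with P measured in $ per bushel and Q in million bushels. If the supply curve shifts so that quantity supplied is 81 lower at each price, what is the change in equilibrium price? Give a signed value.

ΔP = 5.4

Set Qd = Qs: 488 - 10P = 218 + 5P, so 270 = 15P and P* = 18.
Then Q* = 488 - 10(18) = 308.
After the shift, supply is Qs = 137 + 5P.
New equilibrium: 351 = 15P, so P = 23.4 and Q = 254.
ΔP = 23.4 - 18 = 5.4.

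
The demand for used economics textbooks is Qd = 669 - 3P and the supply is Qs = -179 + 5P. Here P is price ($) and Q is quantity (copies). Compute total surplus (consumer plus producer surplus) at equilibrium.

Total surplus = 32853.6

The market clears where 669 - 3P = -179 + 5P. Rearranging, 8P = 848, hence P* = 106.
Substitute back: Q* = 669 - 3(106) = 351.
Demand choke price = 223; supply choke price = 35.8. CS = ½(223 - 106)(351) = 20533.5; PS = ½(106 - 35.8)(351) = 12320.1. Total surplus = 32853.6.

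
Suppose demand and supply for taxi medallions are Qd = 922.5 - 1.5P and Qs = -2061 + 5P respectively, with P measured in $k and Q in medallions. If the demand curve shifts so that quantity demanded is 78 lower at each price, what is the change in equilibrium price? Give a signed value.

Equating demand and supply, 922.5 - 1.5P = -2061 + 5P gives 6.5P = 2983.5, so P* = 459.
From the demand curve, Q* = 922.5 - 1.5(459) = 234.
After the shift, demand is Qd = 844.5 - 1.5P.
New equilibrium: 2905.5 = 6.5P, so P = 447 and Q = 174.
ΔP = 447 - 459 = -12.

ΔP = -12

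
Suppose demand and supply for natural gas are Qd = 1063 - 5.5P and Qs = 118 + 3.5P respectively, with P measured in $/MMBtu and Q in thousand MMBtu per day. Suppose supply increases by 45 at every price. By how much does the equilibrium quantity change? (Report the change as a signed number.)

The market clears where 1063 - 5.5P = 118 + 3.5P. Rearranging, 9P = 945, hence P* = 105.
Then Q* = 1063 - 5.5(105) = 485.5.
After the shift, supply is Qs = 163 + 3.5P.
New equilibrium: 900 = 9P, so P = 100 and Q = 513.
ΔQ = 513 - 485.5 = 27.5.

ΔQ = 27.5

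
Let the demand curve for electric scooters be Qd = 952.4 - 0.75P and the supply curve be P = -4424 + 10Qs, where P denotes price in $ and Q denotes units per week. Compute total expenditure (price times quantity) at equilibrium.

Total expenditure = 301440

Rewriting in direct form: Qs = 442.4 + 0.1P.
Equating demand and supply, 952.4 - 0.75P = 442.4 + 0.1P gives 0.85P = 510, so P* = 600.
Substitute back: Q* = 952.4 - 0.75(600) = 502.4.
Total expenditure = P* × Q* = 600 × 502.4 = 301440.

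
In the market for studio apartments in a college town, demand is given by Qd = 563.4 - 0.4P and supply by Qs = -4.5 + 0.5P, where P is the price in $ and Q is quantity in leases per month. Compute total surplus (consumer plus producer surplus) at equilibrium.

Total surplus = 217622.25

At equilibrium Qd = Qs, so 563.4 - 0.4P = -4.5 + 0.5P; collecting terms, 567.9 = 0.9P and P* = 631.
Substitute back: Q* = 563.4 - 0.4(631) = 311.
Demand choke price = 1408.5; supply choke price = 9. CS = ½(1408.5 - 631)(311) = 120901.25; PS = ½(631 - 9)(311) = 96721. Total surplus = 217622.25.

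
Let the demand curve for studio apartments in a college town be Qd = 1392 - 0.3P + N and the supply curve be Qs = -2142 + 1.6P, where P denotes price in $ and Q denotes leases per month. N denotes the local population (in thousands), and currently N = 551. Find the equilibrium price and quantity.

With N = 551, demand is Qd = 1943 - 0.3P.
Equating demand and supply, 1943 - 0.3P = -2142 + 1.6P gives 1.9P = 4085, so P* = 2150.
Substitute back: Q* = 1943 - 0.3(2150) = 1298.

P* = 2150, Q* = 1298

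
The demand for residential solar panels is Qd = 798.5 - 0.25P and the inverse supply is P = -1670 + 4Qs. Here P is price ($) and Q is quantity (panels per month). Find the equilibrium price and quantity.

P* = 762, Q* = 608

In direct form, Qs = 417.5 + 0.25P.
At equilibrium Qd = Qs, so 798.5 - 0.25P = 417.5 + 0.25P; collecting terms, 381 = 0.5P and P* = 762.
From the demand curve, Q* = 798.5 - 0.25(762) = 608.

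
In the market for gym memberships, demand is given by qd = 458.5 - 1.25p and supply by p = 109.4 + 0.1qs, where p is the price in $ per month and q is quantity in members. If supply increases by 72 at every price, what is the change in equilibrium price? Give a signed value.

Solving each curve for q: qs = -1094 + 10p.
At equilibrium qd = qs, so 458.5 - 1.25p = -1094 + 10p; collecting terms, 1552.5 = 11.25p and p* = 138.
Substitute back: q* = 458.5 - 1.25(138) = 286.
After the shift, supply is qs = -1022 + 10p.
Re-solving, 11.25p = 1480.5 gives p = 131.6 and q = 294.
Δp = 131.6 - 138 = -6.4.

Δp = -6.4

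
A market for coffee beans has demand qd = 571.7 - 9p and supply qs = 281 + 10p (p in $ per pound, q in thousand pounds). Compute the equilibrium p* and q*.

Set qd = qs: 571.7 - 9p = 281 + 10p, so 290.7 = 19p and p* = 15.3.
From the demand curve, q* = 571.7 - 9(15.3) = 434.

p* = 15.3, q* = 434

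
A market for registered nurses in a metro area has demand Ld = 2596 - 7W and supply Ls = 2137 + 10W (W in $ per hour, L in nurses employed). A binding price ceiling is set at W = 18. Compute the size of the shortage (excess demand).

At W = 18: Ld = 2470 and Ls = 2317.
Shortage = Ld - Ls = 2470 - 2317 = 153.

Shortage = 153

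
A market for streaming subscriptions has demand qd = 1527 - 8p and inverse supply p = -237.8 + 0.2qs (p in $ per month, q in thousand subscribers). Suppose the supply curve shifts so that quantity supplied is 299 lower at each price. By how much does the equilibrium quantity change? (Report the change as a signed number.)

Rewriting in direct form: qs = 1189 + 5p.
Equating demand and supply, 1527 - 8p = 1189 + 5p gives 13p = 338, so p* = 26.
From the demand curve, q* = 1527 - 8(26) = 1319.
After the shift, supply is qs = 890 + 5p.
New equilibrium: 637 = 13p, so p = 49 and q = 1135.
Δq = 1135 - 1319 = -184.

Δq = -184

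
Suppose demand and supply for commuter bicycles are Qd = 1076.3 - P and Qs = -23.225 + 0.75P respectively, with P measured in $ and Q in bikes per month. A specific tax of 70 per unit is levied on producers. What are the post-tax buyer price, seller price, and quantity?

The tax drives a wedge P_b - P_s = 70. Substituting P_s = P_b - 70 into supply: Qs = -75.725 + 0.75P_b.
Equate demand and the shifted supply: 1076.3 - P_b = -75.725 + 0.75P_b, giving 1.75P_b = 1152.025, so P_b = 658.3.
So P_s = 588.3 and the quantity traded is Q = 1076.3 - 658.3 = 418.

P_b = 658.3, P_s = 588.3, Q = 418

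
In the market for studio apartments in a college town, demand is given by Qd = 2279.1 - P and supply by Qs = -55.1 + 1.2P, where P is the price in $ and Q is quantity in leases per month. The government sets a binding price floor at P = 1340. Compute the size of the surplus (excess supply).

Surplus = 613.8

With P fixed at 1340, quantity demanded is 939.1 and quantity supplied is 1552.9.
Surplus = Qs - Qd = 1552.9 - 939.1 = 613.8.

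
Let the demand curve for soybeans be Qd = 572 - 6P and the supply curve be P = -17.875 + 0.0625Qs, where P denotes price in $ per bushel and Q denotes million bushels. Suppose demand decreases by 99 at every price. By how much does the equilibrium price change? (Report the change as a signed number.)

ΔP = -4.5

Solving each curve for Q: Qs = 286 + 16P.
The market clears where 572 - 6P = 286 + 16P. Rearranging, 22P = 286, hence P* = 13.
Plugging P* into demand: Q* = 572 - 6(13) = 494.
After the shift, demand is Qd = 473 - 6P.
Re-solving, 22P = 187 gives P = 8.5 and Q = 422.
ΔP = 8.5 - 13 = -4.5.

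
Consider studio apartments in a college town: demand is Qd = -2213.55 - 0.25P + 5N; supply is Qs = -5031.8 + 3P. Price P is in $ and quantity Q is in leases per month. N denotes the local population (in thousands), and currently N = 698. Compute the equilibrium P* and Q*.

P* = 1941, Q* = 791.2

With N = 698, demand is Qd = 1276.45 - 0.25P.
Set Qd = Qs: 1276.45 - 0.25P = -5031.8 + 3P, so 6308.25 = 3.25P and P* = 1941.
Plugging P* into demand: Q* = 1276.45 - 0.25(1941) = 791.2.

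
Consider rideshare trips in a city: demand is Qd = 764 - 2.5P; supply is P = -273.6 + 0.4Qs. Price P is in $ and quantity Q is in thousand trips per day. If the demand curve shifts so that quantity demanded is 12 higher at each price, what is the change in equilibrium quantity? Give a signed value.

Solving each curve for Q: Qs = 684 + 2.5P.
Equating demand and supply, 764 - 2.5P = 684 + 2.5P gives 5P = 80, so P* = 16.
Then Q* = 764 - 2.5(16) = 724.
After the shift, demand is Qd = 776 - 2.5P.
Re-solving, 5P = 92 gives P = 18.4 and Q = 730.
ΔQ = 730 - 724 = 6.

ΔQ = 6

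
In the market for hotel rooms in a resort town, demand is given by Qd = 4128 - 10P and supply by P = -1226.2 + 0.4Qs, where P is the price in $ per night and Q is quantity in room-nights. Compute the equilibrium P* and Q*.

Rewriting in direct form: Qs = 3065.5 + 2.5P.
Set Qd = Qs: 4128 - 10P = 3065.5 + 2.5P, so 1062.5 = 12.5P and P* = 85.
Then Q* = 4128 - 10(85) = 3278.

P* = 85, Q* = 3278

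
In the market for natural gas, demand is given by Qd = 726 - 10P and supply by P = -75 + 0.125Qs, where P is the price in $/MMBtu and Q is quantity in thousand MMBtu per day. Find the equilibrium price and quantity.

In direct form, Qs = 600 + 8P.
The market clears where 726 - 10P = 600 + 8P. Rearranging, 18P = 126, hence P* = 7.
From the demand curve, Q* = 726 - 10(7) = 656.

P* = 7, Q* = 656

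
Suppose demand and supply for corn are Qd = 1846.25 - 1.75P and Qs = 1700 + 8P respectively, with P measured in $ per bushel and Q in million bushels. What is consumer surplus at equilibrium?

Consumer surplus = 946400

Set Qd = Qs: 1846.25 - 1.75P = 1700 + 8P, so 146.25 = 9.75P and P* = 15.
Substitute back: Q* = 1846.25 - 1.75(15) = 1820.
Demand choke price (Qd = 0): P = 1846.25/1.75 = 1055. Consumer surplus = ½ × (1055 - 15) × 1820 = 946400.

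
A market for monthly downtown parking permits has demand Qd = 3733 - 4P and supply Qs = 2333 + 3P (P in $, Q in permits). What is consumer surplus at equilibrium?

The market clears where 3733 - 4P = 2333 + 3P. Rearranging, 7P = 1400, hence P* = 200.
Then Q* = 3733 - 4(200) = 2933.
Demand choke price (Qd = 0): P = 3733/4 = 933.25. Consumer surplus = ½ × (933.25 - 200) × 2933 = 1075311.125.

Consumer surplus = 1075311.125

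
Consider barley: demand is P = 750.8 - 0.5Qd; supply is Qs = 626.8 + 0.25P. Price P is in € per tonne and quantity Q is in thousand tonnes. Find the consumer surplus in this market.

Inverting to quantity form: Qd = 1501.6 - 2P.
The market clears where 1501.6 - 2P = 626.8 + 0.25P. Rearranging, 2.25P = 874.8, hence P* = 388.8.
Plugging P* into demand: Q* = 1501.6 - 2(388.8) = 724.
Demand choke price (Qd = 0): P = 1501.6/2 = 750.8. Consumer surplus = ½ × (750.8 - 388.8) × 724 = 131044.

Consumer surplus = 131044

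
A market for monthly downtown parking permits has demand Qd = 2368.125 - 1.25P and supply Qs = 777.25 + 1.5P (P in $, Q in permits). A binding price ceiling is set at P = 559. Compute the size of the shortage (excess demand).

Evaluating both curves at the ceiling price 559 gives Qd = 1669.375, Qs = 1615.75.
Shortage = Qd - Qs = 1669.375 - 1615.75 = 53.625.

Shortage = 53.625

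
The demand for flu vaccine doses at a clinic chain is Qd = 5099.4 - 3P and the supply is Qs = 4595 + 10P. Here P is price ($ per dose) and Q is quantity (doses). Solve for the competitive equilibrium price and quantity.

P* = 38.8, Q* = 4983

Set Qd = Qs: 5099.4 - 3P = 4595 + 10P, so 504.4 = 13P and P* = 38.8.
Substitute back: Q* = 5099.4 - 3(38.8) = 4983.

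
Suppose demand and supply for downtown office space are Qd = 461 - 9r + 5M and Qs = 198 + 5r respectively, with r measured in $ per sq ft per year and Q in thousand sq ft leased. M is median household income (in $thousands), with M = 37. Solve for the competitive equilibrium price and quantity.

r* = 32, Q* = 358

With M = 37, demand is Qd = 646 - 9r.
At equilibrium Qd = Qs, so 646 - 9r = 198 + 5r; collecting terms, 448 = 14r and r* = 32.
Substitute back: Q* = 646 - 9(32) = 358.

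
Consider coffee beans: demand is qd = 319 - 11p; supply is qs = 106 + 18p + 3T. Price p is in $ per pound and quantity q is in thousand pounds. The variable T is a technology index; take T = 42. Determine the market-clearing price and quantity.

p* = 3, q* = 286

With T = 42, supply is qs = 232 + 18p.
Set qd = qs: 319 - 11p = 232 + 18p, so 87 = 29p and p* = 3.
Substitute back: q* = 319 - 11(3) = 286.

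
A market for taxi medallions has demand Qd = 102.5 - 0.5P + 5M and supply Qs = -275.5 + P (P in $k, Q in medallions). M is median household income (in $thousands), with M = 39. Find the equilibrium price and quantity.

P* = 382, Q* = 106.5

With M = 39, demand is Qd = 297.5 - 0.5P.
At equilibrium Qd = Qs, so 297.5 - 0.5P = -275.5 + P; collecting terms, 573 = 1.5P and P* = 382.
Then Q* = 297.5 - 0.5(382) = 106.5.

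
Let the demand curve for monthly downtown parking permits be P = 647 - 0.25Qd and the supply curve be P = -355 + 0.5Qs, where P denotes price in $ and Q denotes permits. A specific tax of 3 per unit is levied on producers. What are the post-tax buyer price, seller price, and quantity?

In direct form, Qd = 2588 - 4P and Qs = 710 + 2P.
The tax drives a wedge P_b - P_s = 3. Substituting P_s = P_b - 3 into supply: Qs = 704 + 2P_b.
Set Qd = Qs: 2588 - 4P_b = 704 + 2P_b, so 1884 = 6P_b and P_b = 314.
So P_s = 311 and the quantity traded is Q = 2588 - 4(314) = 1332.

P_b = 314, P_s = 311, Q = 1332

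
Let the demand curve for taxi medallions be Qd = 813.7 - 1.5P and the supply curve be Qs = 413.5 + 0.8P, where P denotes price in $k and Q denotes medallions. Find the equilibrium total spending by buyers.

Total spending by buyers = 96169.8

Equating demand and supply, 813.7 - 1.5P = 413.5 + 0.8P gives 2.3P = 400.2, so P* = 174.
From the demand curve, Q* = 813.7 - 1.5(174) = 552.7.
Total spending by buyers = P* × Q* = 174 × 552.7 = 96169.8.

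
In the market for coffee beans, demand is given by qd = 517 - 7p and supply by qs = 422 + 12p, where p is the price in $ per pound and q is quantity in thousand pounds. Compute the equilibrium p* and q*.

Equating demand and supply, 517 - 7p = 422 + 12p gives 19p = 95, so p* = 5.
Plugging p* into demand: q* = 517 - 7(5) = 482.

p* = 5, q* = 482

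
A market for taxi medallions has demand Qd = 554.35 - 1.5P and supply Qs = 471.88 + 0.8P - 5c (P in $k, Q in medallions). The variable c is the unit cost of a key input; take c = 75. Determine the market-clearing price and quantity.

With c = 75, supply is Qs = 96.88 + 0.8P.
Set Qd = Qs: 554.35 - 1.5P = 96.88 + 0.8P, so 457.47 = 2.3P and P* = 198.9.
Plugging P* into demand: Q* = 554.35 - 1.5(198.9) = 256.

P* = 198.9, Q* = 256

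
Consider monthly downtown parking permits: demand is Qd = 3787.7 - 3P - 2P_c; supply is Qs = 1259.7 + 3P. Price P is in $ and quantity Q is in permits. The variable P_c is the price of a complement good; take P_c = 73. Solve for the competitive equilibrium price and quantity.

With P_c = 73, demand is Qd = 3641.7 - 3P.
At equilibrium Qd = Qs, so 3641.7 - 3P = 1259.7 + 3P; collecting terms, 2382 = 6P and P* = 397.
Then Q* = 3641.7 - 3(397) = 2450.7.

P* = 397, Q* = 2450.7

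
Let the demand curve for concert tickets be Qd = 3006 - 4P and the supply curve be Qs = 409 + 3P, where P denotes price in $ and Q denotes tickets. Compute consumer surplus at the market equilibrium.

Consumer surplus = 289560.5

Equating demand and supply, 3006 - 4P = 409 + 3P gives 7P = 2597, so P* = 371.
From the demand curve, Q* = 3006 - 4(371) = 1522.
Demand choke price (Qd = 0): P = 3006/4 = 751.5. Consumer surplus = ½ × (751.5 - 371) × 1522 = 289560.5.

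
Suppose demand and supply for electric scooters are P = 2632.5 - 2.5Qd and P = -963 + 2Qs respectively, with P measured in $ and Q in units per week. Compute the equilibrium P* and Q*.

P* = 635, Q* = 799

In direct form, Qd = 1053 - 0.4P and Qs = 481.5 + 0.5P.
At equilibrium Qd = Qs, so 1053 - 0.4P = 481.5 + 0.5P; collecting terms, 571.5 = 0.9P and P* = 635.
Substitute back: Q* = 1053 - 0.4(635) = 799.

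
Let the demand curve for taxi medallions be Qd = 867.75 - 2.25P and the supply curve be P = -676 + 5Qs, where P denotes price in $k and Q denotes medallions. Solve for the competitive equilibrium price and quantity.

Inverting to quantity form: Qs = 135.2 + 0.2P.
At equilibrium Qd = Qs, so 867.75 - 2.25P = 135.2 + 0.2P; collecting terms, 732.55 = 2.45P and P* = 299.
From the demand curve, Q* = 867.75 - 2.25(299) = 195.

P* = 299, Q* = 195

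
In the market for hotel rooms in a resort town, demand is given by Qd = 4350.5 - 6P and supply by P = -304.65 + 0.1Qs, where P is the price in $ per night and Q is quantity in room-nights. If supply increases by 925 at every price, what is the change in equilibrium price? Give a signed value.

Solving each curve for Q: Qs = 3046.5 + 10P.
Set Qd = Qs: 4350.5 - 6P = 3046.5 + 10P, so 1304 = 16P and P* = 81.5.
Plugging P* into demand: Q* = 4350.5 - 6(81.5) = 3861.5.
After the shift, supply is Qs = 3971.5 + 10P.
The new intersection has 379 = 16P, i.e. P = 23.6875, Q = 4208.375.
ΔP = 23.6875 - 81.5 = -57.8125.

ΔP = -57.8125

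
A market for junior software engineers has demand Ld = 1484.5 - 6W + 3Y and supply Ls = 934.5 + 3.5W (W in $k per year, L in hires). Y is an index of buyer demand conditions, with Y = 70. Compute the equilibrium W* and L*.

W* = 80, L* = 1214.5

With Y = 70, demand is Ld = 1694.5 - 6W.
Set Ld = Ls: 1694.5 - 6W = 934.5 + 3.5W, so 760 = 9.5W and W* = 80.
From the demand curve, L* = 1694.5 - 6(80) = 1214.5.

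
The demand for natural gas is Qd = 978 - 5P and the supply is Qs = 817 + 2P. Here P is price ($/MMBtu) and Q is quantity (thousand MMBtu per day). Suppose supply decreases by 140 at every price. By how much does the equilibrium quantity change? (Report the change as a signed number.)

ΔQ = -100

At equilibrium Qd = Qs, so 978 - 5P = 817 + 2P; collecting terms, 161 = 7P and P* = 23.
Then Q* = 978 - 5(23) = 863.
After the shift, supply is Qs = 677 + 2P.
The new intersection has 301 = 7P, i.e. P = 43, Q = 763.
ΔQ = 763 - 863 = -100.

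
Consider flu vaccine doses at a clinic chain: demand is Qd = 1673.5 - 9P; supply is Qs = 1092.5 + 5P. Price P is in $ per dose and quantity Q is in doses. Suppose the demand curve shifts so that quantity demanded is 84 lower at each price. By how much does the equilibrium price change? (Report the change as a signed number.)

ΔP = -6

At equilibrium Qd = Qs, so 1673.5 - 9P = 1092.5 + 5P; collecting terms, 581 = 14P and P* = 41.5.
Plugging P* into demand: Q* = 1673.5 - 9(41.5) = 1300.
After the shift, demand is Qd = 1589.5 - 9P.
Re-solving, 14P = 497 gives P = 35.5 and Q = 1270.
ΔP = 35.5 - 41.5 = -6.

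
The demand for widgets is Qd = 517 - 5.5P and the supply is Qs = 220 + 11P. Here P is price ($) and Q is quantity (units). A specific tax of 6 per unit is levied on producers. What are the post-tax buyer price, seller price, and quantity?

With a tax of 6 on producers, they supply based on the net price P_s = P_b - 6, so Qs = 154 + 11P_b.
Set Qd = Qs: 517 - 5.5P_b = 154 + 11P_b, so 363 = 16.5P_b and P_b = 22.
Then P_s = 22 - 6 = 16 and Q = 517 - 5.5(22) = 396.

P_b = 22, P_s = 16, Q = 396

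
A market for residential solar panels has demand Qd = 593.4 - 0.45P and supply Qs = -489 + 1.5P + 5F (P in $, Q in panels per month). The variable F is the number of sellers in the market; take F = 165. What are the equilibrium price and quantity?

P* = 132, Q* = 534

With F = 165, supply is Qs = 336 + 1.5P.
At equilibrium Qd = Qs, so 593.4 - 0.45P = 336 + 1.5P; collecting terms, 257.4 = 1.95P and P* = 132.
Then Q* = 593.4 - 0.45(132) = 534.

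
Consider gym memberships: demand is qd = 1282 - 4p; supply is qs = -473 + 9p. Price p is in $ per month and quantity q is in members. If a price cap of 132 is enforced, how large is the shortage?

With p fixed at 132, quantity demanded is 754 and quantity supplied is 715.
Shortage = qd - qs = 754 - 715 = 39.

Shortage = 39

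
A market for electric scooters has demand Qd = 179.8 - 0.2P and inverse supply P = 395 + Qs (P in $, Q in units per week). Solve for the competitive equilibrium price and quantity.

P* = 479, Q* = 84

Rewriting in direct form: Qs = -395 + P.
Equating demand and supply, 179.8 - 0.2P = -395 + P gives 1.2P = 574.8, so P* = 479.
Then Q* = 179.8 - 0.2(479) = 84.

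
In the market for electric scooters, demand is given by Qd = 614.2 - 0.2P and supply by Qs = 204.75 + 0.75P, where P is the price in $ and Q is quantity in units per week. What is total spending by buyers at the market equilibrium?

Total spending by buyers = 227568

Equating demand and supply, 614.2 - 0.2P = 204.75 + 0.75P gives 0.95P = 409.45, so P* = 431.
From the demand curve, Q* = 614.2 - 0.2(431) = 528.
Total spending by buyers = P* × Q* = 431 × 528 = 227568.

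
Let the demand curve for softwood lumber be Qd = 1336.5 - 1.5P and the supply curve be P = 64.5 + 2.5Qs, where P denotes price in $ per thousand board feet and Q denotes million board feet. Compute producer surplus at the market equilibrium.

Producer surplus = 85151.25

Solving each curve for Q: Qs = -25.8 + 0.4P.
The market clears where 1336.5 - 1.5P = -25.8 + 0.4P. Rearranging, 1.9P = 1362.3, hence P* = 717.
Plugging P* into demand: Q* = 1336.5 - 1.5(717) = 261.
Supply choke price (Qs = 0): P = 64.5. Producer surplus = ½ × (717 - 64.5) × 261 = 85151.25.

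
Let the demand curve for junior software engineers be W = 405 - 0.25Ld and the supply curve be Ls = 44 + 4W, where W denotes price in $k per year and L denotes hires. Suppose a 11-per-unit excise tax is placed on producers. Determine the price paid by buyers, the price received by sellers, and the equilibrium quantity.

W_b = 202.5, W_s = 191.5, L = 810

Solving each curve for L: Ld = 1620 - 4W.
The tax drives a wedge W_b - W_s = 11. Substituting W_s = W_b - 11 into supply: Ls = 4W_b.
Equate demand and the shifted supply: 1620 - 4W_b = 4W_b, giving 8W_b = 1620, so W_b = 202.5.
So W_s = 191.5 and the quantity traded is L = 1620 - 4(202.5) = 810.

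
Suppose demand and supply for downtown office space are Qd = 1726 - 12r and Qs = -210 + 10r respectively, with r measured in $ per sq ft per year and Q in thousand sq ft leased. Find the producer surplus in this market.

Equating demand and supply, 1726 - 12r = -210 + 10r gives 22r = 1936, so r* = 88.
Then Q* = 1726 - 12(88) = 670.
Supply choke price (Qs = 0): r = 21. Producer surplus = ½ × (88 - 21) × 670 = 22445.

Producer surplus = 22445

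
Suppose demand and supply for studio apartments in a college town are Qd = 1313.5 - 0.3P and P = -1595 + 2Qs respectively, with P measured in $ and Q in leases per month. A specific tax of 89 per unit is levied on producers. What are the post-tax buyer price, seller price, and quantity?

P_b = 700.625, P_s = 611.625, Q = 1103.3125

Solving each curve for Q: Qs = 797.5 + 0.5P.
The tax drives a wedge P_b - P_s = 89. Substituting P_s = P_b - 89 into supply: Qs = 753 + 0.5P_b.
Set Qd = Qs: 1313.5 - 0.3P_b = 753 + 0.5P_b, so 560.5 = 0.8P_b and P_b = 700.625.
Then P_s = 700.625 - 89 = 611.625 and Q = 1313.5 - 0.3(700.625) = 1103.3125.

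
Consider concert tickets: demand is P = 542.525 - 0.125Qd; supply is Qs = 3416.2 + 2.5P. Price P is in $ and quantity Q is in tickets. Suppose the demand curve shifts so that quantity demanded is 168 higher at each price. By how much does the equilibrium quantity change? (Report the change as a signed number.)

Inverting to quantity form: Qd = 4340.2 - 8P.
Set Qd = Qs: 4340.2 - 8P = 3416.2 + 2.5P, so 924 = 10.5P and P* = 88.
From the demand curve, Q* = 4340.2 - 8(88) = 3636.2.
After the shift, demand is Qd = 4508.2 - 8P.
The new intersection has 1092 = 10.5P, i.e. P = 104, Q = 3676.2.
ΔQ = 3676.2 - 3636.2 = 40.

ΔQ = 40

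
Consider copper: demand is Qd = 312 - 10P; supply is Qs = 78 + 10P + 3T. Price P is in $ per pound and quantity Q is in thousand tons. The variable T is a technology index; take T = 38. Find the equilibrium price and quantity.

With T = 38, supply is Qs = 192 + 10P.
The market clears where 312 - 10P = 192 + 10P. Rearranging, 20P = 120, hence P* = 6.
Plugging P* into demand: Q* = 312 - 10(6) = 252.

P* = 6, Q* = 252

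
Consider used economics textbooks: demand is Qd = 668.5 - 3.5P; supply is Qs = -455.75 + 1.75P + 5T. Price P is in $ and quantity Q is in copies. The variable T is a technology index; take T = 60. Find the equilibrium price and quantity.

With T = 60, supply is Qs = -155.75 + 1.75P.
At equilibrium Qd = Qs, so 668.5 - 3.5P = -155.75 + 1.75P; collecting terms, 824.25 = 5.25P and P* = 157.
Then Q* = 668.5 - 3.5(157) = 119.

P* = 157, Q* = 119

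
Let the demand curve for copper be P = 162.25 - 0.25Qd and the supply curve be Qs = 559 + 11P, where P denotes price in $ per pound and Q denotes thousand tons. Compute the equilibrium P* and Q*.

P* = 6, Q* = 625

Solving each curve for Q: Qd = 649 - 4P.
Set Qd = Qs: 649 - 4P = 559 + 11P, so 90 = 15P and P* = 6.
From the demand curve, Q* = 649 - 4(6) = 625.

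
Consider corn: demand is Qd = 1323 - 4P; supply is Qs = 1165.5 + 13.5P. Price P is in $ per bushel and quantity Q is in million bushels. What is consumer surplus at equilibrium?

Equating demand and supply, 1323 - 4P = 1165.5 + 13.5P gives 17.5P = 157.5, so P* = 9.
Plugging P* into demand: Q* = 1323 - 4(9) = 1287.
Demand choke price (Qd = 0): P = 1323/4 = 330.75. Consumer surplus = ½ × (330.75 - 9) × 1287 = 207046.125.

Consumer surplus = 207046.125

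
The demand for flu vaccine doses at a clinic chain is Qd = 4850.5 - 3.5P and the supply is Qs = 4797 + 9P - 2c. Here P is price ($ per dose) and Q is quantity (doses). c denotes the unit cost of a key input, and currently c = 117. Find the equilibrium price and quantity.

With c = 117, supply is Qs = 4563 + 9P.
Set Qd = Qs: 4850.5 - 3.5P = 4563 + 9P, so 287.5 = 12.5P and P* = 23.
Plugging P* into demand: Q* = 4850.5 - 3.5(23) = 4770.

P* = 23, Q* = 4770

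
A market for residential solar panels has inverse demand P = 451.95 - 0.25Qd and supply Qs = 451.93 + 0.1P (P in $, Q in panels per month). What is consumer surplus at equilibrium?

Rewriting in direct form: Qd = 1807.8 - 4P.
The market clears where 1807.8 - 4P = 451.93 + 0.1P. Rearranging, 4.1P = 1355.87, hence P* = 330.7.
From the demand curve, Q* = 1807.8 - 4(330.7) = 485.
Demand choke price (Qd = 0): P = 1807.8/4 = 451.95. Consumer surplus = ½ × (451.95 - 330.7) × 485 = 29403.125.

Consumer surplus = 29403.125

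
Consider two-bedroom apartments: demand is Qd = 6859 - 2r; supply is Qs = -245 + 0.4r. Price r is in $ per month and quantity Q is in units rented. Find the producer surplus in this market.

Producer surplus = 1102151.25

Equating demand and supply, 6859 - 2r = -245 + 0.4r gives 2.4r = 7104, so r* = 2960.
Substitute back: Q* = 6859 - 2(2960) = 939.
Supply choke price (Qs = 0): r = 612.5. Producer surplus = ½ × (2960 - 612.5) × 939 = 1102151.25.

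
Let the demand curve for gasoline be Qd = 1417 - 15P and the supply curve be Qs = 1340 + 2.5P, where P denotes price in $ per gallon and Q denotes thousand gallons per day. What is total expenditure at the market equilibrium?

The market clears where 1417 - 15P = 1340 + 2.5P. Rearranging, 17.5P = 77, hence P* = 4.4.
Then Q* = 1417 - 15(4.4) = 1351.
Total expenditure = P* × Q* = 4.4 × 1351 = 5944.4.

Total expenditure = 5944.4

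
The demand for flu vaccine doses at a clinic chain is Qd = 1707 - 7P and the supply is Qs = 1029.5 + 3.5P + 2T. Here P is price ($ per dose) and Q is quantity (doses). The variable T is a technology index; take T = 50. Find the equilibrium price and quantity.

With T = 50, supply is Qs = 1129.5 + 3.5P.
At equilibrium Qd = Qs, so 1707 - 7P = 1129.5 + 3.5P; collecting terms, 577.5 = 10.5P and P* = 55.
From the demand curve, Q* = 1707 - 7(55) = 1322.

P* = 55, Q* = 1322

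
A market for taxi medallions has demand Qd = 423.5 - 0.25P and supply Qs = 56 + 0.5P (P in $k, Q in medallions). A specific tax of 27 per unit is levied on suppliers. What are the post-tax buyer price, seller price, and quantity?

The tax drives a wedge P_b - P_s = 27. Substituting P_s = P_b - 27 into supply: Qs = 42.5 + 0.5P_b.
Equate demand and the shifted supply: 423.5 - 0.25P_b = 42.5 + 0.5P_b, giving 0.75P_b = 381, so P_b = 508.
So P_s = 481 and the quantity traded is Q = 423.5 - 0.25(508) = 296.5.

P_b = 508, P_s = 481, Q = 296.5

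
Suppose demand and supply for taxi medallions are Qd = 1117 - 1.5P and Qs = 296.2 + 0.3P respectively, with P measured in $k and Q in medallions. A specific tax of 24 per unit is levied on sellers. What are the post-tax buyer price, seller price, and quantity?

The tax drives a wedge P_b - P_s = 24. Substituting P_s = P_b - 24 into supply: Qs = 289 + 0.3P_b.
Set Qd = Qs: 1117 - 1.5P_b = 289 + 0.3P_b, so 828 = 1.8P_b and P_b = 460.
Then P_s = 460 - 24 = 436 and Q = 1117 - 1.5(460) = 427.

P_b = 460, P_s = 436, Q = 427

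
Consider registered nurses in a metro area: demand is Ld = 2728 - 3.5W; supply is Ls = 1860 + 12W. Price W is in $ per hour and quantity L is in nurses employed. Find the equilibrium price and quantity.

W* = 56, L* = 2532

Equating demand and supply, 2728 - 3.5W = 1860 + 12W gives 15.5W = 868, so W* = 56.
Substitute back: L* = 2728 - 3.5(56) = 2532.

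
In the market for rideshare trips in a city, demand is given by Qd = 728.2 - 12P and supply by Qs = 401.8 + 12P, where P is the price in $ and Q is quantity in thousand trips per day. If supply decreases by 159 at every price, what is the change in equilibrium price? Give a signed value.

ΔP = 6.625

Set Qd = Qs: 728.2 - 12P = 401.8 + 12P, so 326.4 = 24P and P* = 13.6.
Then Q* = 728.2 - 12(13.6) = 565.
After the shift, supply is Qs = 242.8 + 12P.
The new intersection has 485.4 = 24P, i.e. P = 20.225, Q = 485.5.
ΔP = 20.225 - 13.6 = 6.625.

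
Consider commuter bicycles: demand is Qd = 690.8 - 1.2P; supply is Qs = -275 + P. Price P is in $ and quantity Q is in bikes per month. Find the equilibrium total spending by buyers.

Total spending by buyers = 71996

The market clears where 690.8 - 1.2P = -275 + P. Rearranging, 2.2P = 965.8, hence P* = 439.
Then Q* = 690.8 - 1.2(439) = 164.
Total spending by buyers = P* × Q* = 439 × 164 = 71996.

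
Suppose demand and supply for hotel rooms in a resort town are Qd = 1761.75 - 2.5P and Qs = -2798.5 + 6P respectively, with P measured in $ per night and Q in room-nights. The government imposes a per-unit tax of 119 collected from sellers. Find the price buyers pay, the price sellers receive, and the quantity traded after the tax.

Sellers keep P_s = P_b - 119 per unit, so supply in terms of the buyer price is Qs = -3512.5 + 6P_b.
Equate demand and the shifted supply: 1761.75 - 2.5P_b = -3512.5 + 6P_b, giving 8.5P_b = 5274.25, so P_b = 620.5.
So P_s = 501.5 and the quantity traded is Q = 1761.75 - 2.5(620.5) = 210.5.

P_b = 620.5, P_s = 501.5, Q = 210.5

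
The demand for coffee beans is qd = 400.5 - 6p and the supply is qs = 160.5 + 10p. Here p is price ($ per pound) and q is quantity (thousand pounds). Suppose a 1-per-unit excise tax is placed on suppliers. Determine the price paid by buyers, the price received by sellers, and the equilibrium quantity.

p_b = 15.625, p_s = 14.625, q = 306.75

The tax drives a wedge p_b - p_s = 1. Substituting p_s = p_b - 1 into supply: qs = 150.5 + 10p_b.
Market clearing requires 400.5 - 6p_b = 150.5 + 10p_b; hence 250 = 16p_b and p_b = 15.625.
Then p_s = 15.625 - 1 = 14.625 and q = 400.5 - 6(15.625) = 306.75.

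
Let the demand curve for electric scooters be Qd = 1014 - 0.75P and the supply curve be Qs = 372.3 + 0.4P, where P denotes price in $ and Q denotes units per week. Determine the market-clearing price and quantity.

P* = 558, Q* = 595.5

Set Qd = Qs: 1014 - 0.75P = 372.3 + 0.4P, so 641.7 = 1.15P and P* = 558.
Plugging P* into demand: Q* = 1014 - 0.75(558) = 595.5.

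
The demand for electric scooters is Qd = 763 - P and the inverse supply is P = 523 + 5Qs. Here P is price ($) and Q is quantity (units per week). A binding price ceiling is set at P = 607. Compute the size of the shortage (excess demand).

Shortage = 139.2

Inverting to quantity form: Qs = -104.6 + 0.2P.
Evaluating both curves at the ceiling price 607 gives Qd = 156, Qs = 16.8.
Shortage = Qd - Qs = 156 - 16.8 = 139.2.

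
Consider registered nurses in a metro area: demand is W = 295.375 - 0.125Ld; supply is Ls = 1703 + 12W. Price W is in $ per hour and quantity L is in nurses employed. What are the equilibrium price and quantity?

Rewriting in direct form: Ld = 2363 - 8W.
Equating demand and supply, 2363 - 8W = 1703 + 12W gives 20W = 660, so W* = 33.
Substitute back: L* = 2363 - 8(33) = 2099.

W* = 33, L* = 2099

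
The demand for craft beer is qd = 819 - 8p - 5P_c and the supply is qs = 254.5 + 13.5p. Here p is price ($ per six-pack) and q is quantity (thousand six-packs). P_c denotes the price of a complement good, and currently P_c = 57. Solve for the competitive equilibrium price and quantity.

p* = 13, q* = 430

With P_c = 57, demand is qd = 534 - 8p.
Set qd = qs: 534 - 8p = 254.5 + 13.5p, so 279.5 = 21.5p and p* = 13.
Substitute back: q* = 534 - 8(13) = 430.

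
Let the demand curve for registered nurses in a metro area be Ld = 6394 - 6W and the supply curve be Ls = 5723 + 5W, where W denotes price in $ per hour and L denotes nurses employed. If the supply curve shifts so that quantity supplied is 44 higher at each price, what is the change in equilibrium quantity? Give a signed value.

ΔL = 24

At equilibrium Ld = Ls, so 6394 - 6W = 5723 + 5W; collecting terms, 671 = 11W and W* = 61.
Substitute back: L* = 6394 - 6(61) = 6028.
After the shift, supply is Ls = 5767 + 5W.
New equilibrium: 627 = 11W, so W = 57 and L = 6052.
ΔL = 6052 - 6028 = 24.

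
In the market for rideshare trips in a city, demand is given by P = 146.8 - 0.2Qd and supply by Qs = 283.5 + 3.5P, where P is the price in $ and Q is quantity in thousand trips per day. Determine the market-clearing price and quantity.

P* = 53, Q* = 469

Rewriting in direct form: Qd = 734 - 5P.
At equilibrium Qd = Qs, so 734 - 5P = 283.5 + 3.5P; collecting terms, 450.5 = 8.5P and P* = 53.
Then Q* = 734 - 5(53) = 469.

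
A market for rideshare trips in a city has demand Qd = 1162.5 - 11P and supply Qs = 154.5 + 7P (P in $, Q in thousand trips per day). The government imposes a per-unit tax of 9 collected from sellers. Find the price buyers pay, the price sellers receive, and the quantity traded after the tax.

Sellers keep P_s = P_b - 9 per unit, so supply in terms of the buyer price is Qs = 91.5 + 7P_b.
Equate demand and the shifted supply: 1162.5 - 11P_b = 91.5 + 7P_b, giving 18P_b = 1071, so P_b = 59.5.
So P_s = 50.5 and the quantity traded is Q = 1162.5 - 11(59.5) = 508.

P_b = 59.5, P_s = 50.5, Q = 508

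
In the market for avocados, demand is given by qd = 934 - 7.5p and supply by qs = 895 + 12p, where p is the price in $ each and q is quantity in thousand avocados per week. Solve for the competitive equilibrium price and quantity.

p* = 2, q* = 919

At equilibrium qd = qs, so 934 - 7.5p = 895 + 12p; collecting terms, 39 = 19.5p and p* = 2.
From the demand curve, q* = 934 - 7.5(2) = 919.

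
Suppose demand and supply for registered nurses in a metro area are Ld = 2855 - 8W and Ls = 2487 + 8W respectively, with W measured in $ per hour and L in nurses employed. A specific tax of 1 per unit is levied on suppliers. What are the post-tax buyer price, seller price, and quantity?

With a tax of 1 on suppliers, they supply based on the net price W_s = W_b - 1, so Ls = 2479 + 8W_b.
Market clearing requires 2855 - 8W_b = 2479 + 8W_b; hence 376 = 16W_b and W_b = 23.5.
Then W_s = 23.5 - 1 = 22.5 and L = 2855 - 8(23.5) = 2667.

W_b = 23.5, W_s = 22.5, L = 2667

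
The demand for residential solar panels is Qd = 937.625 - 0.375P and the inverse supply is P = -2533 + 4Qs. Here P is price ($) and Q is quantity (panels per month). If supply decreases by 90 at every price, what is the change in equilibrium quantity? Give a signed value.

Solving each curve for Q: Qs = 633.25 + 0.25P.
Set Qd = Qs: 937.625 - 0.375P = 633.25 + 0.25P, so 304.375 = 0.625P and P* = 487.
Substitute back: Q* = 937.625 - 0.375(487) = 755.
After the shift, supply is Qs = 543.25 + 0.25P.
The new intersection has 394.375 = 0.625P, i.e. P = 631, Q = 701.
ΔQ = 701 - 755 = -54.

ΔQ = -54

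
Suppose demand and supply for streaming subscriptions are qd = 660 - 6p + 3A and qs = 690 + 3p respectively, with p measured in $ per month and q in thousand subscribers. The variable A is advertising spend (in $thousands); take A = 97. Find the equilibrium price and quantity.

With A = 97, demand is qd = 951 - 6p.
Set qd = qs: 951 - 6p = 690 + 3p, so 261 = 9p and p* = 29.
Substitute back: q* = 951 - 6(29) = 777.

p* = 29, q* = 777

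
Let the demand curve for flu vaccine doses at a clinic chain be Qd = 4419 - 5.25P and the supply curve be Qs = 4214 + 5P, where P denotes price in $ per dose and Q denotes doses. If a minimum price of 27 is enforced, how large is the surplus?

Surplus = 71.75

At P = 27: Qd = 4277.25 and Qs = 4349.
Surplus = Qs - Qd = 4349 - 4277.25 = 71.75.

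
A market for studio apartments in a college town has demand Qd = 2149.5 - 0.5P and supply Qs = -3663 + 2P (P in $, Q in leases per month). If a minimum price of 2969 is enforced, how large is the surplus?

Surplus = 1610

With P fixed at 2969, quantity demanded is 665 and quantity supplied is 2275.
Surplus = Qs - Qd = 2275 - 665 = 1610.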